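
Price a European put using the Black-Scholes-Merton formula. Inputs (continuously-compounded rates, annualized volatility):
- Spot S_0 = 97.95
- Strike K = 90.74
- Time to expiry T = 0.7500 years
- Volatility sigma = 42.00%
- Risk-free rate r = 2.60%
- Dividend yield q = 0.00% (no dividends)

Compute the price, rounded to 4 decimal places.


d1 = (ln(S/K) + (r - q + 0.5*sigma^2) * T) / (sigma * sqrt(T)) = 0.44568381
d2 = d1 - sigma * sqrt(T) = 0.08195314
exp(-rT) = 0.98068890; exp(-qT) = 1.00000000
P = K * exp(-rT) * N(-d2) - S_0 * exp(-qT) * N(-d1)
N(-d1) = 0.32791283; N(-d2) = 0.46734199
P = 90.7400 * 0.98068890 * 0.46734199 - 97.9500 * 1.00000000 * 0.32791283 = 9.4686

Answer: Price = 9.4686


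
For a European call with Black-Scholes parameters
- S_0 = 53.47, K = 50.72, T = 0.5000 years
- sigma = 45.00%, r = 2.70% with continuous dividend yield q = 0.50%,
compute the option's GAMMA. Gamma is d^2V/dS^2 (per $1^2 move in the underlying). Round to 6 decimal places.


d1 = 0.3596044611; d2 = 0.0414064095
phi(d1) = 0.3739638225; exp(-qT) = 0.9975031224; exp(-rT) = 0.9865907163
Gamma = exp(-qT) * phi(d1) / (S * sigma * sqrt(T)) = 0.9975031224 * 0.3739638225 / (53.4700 * 0.4500 * 0.7071067812) = 0.021925

Answer: Gamma = 0.021925


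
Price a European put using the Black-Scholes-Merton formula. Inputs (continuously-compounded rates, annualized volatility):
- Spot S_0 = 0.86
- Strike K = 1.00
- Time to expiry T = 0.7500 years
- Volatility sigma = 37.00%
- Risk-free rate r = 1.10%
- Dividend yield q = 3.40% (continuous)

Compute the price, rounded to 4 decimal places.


Answer: Price = 0.2087

Derivation:
d1 = (ln(S/K) + (r - q + 0.5*sigma^2) * T) / (sigma * sqrt(T)) = -0.36430924
d2 = d1 - sigma * sqrt(T) = -0.68473864
exp(-rT) = 0.99178394; exp(-qT) = 0.97482238
P = K * exp(-rT) * N(-d2) - S_0 * exp(-qT) * N(-d1)
N(-d1) = 0.64218645; N(-d2) = 0.75324557
P = 1.0000 * 0.99178394 * 0.75324557 - 0.8600 * 0.97482238 * 0.64218645 = 0.2087


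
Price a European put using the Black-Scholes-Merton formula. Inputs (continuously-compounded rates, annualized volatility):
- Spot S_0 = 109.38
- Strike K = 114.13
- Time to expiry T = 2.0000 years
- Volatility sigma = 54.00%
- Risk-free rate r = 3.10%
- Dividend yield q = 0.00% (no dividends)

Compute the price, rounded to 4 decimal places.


d1 = (ln(S/K) + (r - q + 0.5*sigma^2) * T) / (sigma * sqrt(T)) = 0.40735886
d2 = d1 - sigma * sqrt(T) = -0.35631646
exp(-rT) = 0.93988289; exp(-qT) = 1.00000000
P = K * exp(-rT) * N(-d2) - S_0 * exp(-qT) * N(-d1)
N(-d1) = 0.34187222; N(-d2) = 0.63919821
P = 114.1300 * 0.93988289 * 0.63919821 - 109.3800 * 1.00000000 * 0.34187222 = 31.1721

Answer: Price = 31.1721


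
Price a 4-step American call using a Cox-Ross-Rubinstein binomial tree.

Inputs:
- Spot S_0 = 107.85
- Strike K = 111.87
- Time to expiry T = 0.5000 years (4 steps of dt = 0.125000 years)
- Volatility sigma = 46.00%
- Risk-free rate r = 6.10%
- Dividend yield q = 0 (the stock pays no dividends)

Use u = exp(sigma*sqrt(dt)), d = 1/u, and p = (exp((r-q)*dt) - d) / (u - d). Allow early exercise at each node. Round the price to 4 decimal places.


Answer: Price = V(0,0) = 13.4568

Derivation:
dt = T/N = 0.125000
u = exp(sigma*sqrt(dt)) = 1.176607; d = 1/u = 0.849902
p = (exp((r-q)*dt) - d) / (u - d) = 0.482859
Discount per step: exp(-r*dt) = 0.992404
Stock lattice S(k, i) with i counting down-moves:
  k=0: S(0,0) = 107.8500
  k=1: S(1,0) = 126.8970; S(1,1) = 91.6619
  k=2: S(2,0) = 149.3079; S(2,1) = 107.8500; S(2,2) = 77.9036
  k=3: S(3,0) = 175.6766; S(3,1) = 126.8970; S(3,2) = 91.6619; S(3,3) = 66.2104
  k=4: S(4,0) = 206.7023; S(4,1) = 149.3079; S(4,2) = 107.8500; S(4,3) = 77.9036; S(4,4) = 56.2723
Terminal payoffs V(N, i) = max(S_T - K, 0):
  V(4,0) = 94.832304; V(4,1) = 37.437881; V(4,2) = 0.000000; V(4,3) = 0.000000; V(4,4) = 0.000000
Backward induction: V(k, i) = exp(-r*dt) * [p * V(k+1, i) + (1-p) * V(k+1, i+1)]; then take max(V_cont, immediate exercise) for American.
  V(3,0) = exp(-r*dt) * [p*94.832304 + (1-p)*37.437881] = 64.656408; exercise = 63.806643; V(3,0) = max -> 64.656408
  V(3,1) = exp(-r*dt) * [p*37.437881 + (1-p)*0.000000] = 17.939905; exercise = 15.027025; V(3,1) = max -> 17.939905
  V(3,2) = exp(-r*dt) * [p*0.000000 + (1-p)*0.000000] = 0.000000; exercise = 0.000000; V(3,2) = max -> 0.000000
  V(3,3) = exp(-r*dt) * [p*0.000000 + (1-p)*0.000000] = 0.000000; exercise = 0.000000; V(3,3) = max -> 0.000000
  V(2,0) = exp(-r*dt) * [p*64.656408 + (1-p)*17.939905] = 40.189773; exercise = 37.437881; V(2,0) = max -> 40.189773
  V(2,1) = exp(-r*dt) * [p*17.939905 + (1-p)*0.000000] = 8.596646; exercise = 0.000000; V(2,1) = max -> 8.596646
  V(2,2) = exp(-r*dt) * [p*0.000000 + (1-p)*0.000000] = 0.000000; exercise = 0.000000; V(2,2) = max -> 0.000000
  V(1,0) = exp(-r*dt) * [p*40.189773 + (1-p)*8.596646] = 23.670496; exercise = 15.027025; V(1,0) = max -> 23.670496
  V(1,1) = exp(-r*dt) * [p*8.596646 + (1-p)*0.000000] = 4.119437; exercise = 0.000000; V(1,1) = max -> 4.119437
  V(0,0) = exp(-r*dt) * [p*23.670496 + (1-p)*4.119437] = 13.456842; exercise = 0.000000; V(0,0) = max -> 13.456842


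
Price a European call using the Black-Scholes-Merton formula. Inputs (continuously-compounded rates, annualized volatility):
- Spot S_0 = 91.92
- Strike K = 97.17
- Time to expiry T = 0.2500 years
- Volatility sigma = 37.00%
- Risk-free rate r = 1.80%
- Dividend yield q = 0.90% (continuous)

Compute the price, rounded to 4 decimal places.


d1 = (ln(S/K) + (r - q + 0.5*sigma^2) * T) / (sigma * sqrt(T)) = -0.19557237
d2 = d1 - sigma * sqrt(T) = -0.38057237
exp(-rT) = 0.99551011; exp(-qT) = 0.99775253
C = S_0 * exp(-qT) * N(d1) - K * exp(-rT) * N(d2)
N(d1) = 0.42247244; N(d2) = 0.35176029
C = 91.9200 * 0.99775253 * 0.42247244 - 97.1700 * 0.99551011 * 0.35176029 = 4.7193

Answer: Price = 4.7193


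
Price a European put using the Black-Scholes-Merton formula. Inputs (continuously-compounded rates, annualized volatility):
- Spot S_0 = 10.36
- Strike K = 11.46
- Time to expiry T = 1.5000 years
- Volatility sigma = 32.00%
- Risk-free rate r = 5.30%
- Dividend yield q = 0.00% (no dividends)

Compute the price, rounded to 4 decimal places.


d1 = (ln(S/K) + (r - q + 0.5*sigma^2) * T) / (sigma * sqrt(T)) = 0.14132924
d2 = d1 - sigma * sqrt(T) = -0.25058911
exp(-rT) = 0.92357802; exp(-qT) = 1.00000000
P = K * exp(-rT) * N(-d2) - S_0 * exp(-qT) * N(-d1)
N(-d1) = 0.44380492; N(-d2) = 0.59893410
P = 11.4600 * 0.92357802 * 0.59893410 - 10.3600 * 1.00000000 * 0.44380492 = 1.7414

Answer: Price = 1.7414


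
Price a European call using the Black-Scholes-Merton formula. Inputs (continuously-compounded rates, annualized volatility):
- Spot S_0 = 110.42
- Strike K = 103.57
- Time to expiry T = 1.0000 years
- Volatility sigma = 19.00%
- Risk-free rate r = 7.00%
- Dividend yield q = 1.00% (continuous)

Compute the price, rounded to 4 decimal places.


Answer: Price = 15.7645

Derivation:
d1 = (ln(S/K) + (r - q + 0.5*sigma^2) * T) / (sigma * sqrt(T)) = 0.74786086
d2 = d1 - sigma * sqrt(T) = 0.55786086
exp(-rT) = 0.93239382; exp(-qT) = 0.99004983
C = S_0 * exp(-qT) * N(d1) - K * exp(-rT) * N(d2)
N(d1) = 0.77272796; N(d2) = 0.71153030
C = 110.4200 * 0.99004983 * 0.77272796 - 103.5700 * 0.93239382 * 0.71153030 = 15.7645


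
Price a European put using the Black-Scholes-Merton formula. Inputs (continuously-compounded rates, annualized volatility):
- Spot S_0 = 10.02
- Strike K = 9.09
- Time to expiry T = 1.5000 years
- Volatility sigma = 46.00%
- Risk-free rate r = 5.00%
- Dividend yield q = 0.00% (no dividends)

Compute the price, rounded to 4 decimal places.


Answer: Price = 1.3456

Derivation:
d1 = (ln(S/K) + (r - q + 0.5*sigma^2) * T) / (sigma * sqrt(T)) = 0.58771457
d2 = d1 - sigma * sqrt(T) = 0.02433193
exp(-rT) = 0.92774349; exp(-qT) = 1.00000000
P = K * exp(-rT) * N(-d2) - S_0 * exp(-qT) * N(-d1)
N(-d1) = 0.27836195; N(-d2) = 0.49029392
P = 9.0900 * 0.92774349 * 0.49029392 - 10.0200 * 1.00000000 * 0.27836195 = 1.3456


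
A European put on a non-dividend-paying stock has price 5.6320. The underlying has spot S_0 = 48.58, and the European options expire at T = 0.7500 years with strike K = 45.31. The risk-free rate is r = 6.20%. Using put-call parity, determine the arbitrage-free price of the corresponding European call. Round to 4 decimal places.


Answer: Call price = 10.9607

Derivation:
Put-call parity: C - P = S_0 * exp(-qT) - K * exp(-rT).
S_0 * exp(-qT) = 48.5800 * 1.00000000 = 48.58000000
K * exp(-rT) = 45.3100 * 0.95456456 = 43.25132024
C = P + S*exp(-qT) - K*exp(-rT)
C = 5.6320 + 48.58000000 - 43.25132024 = 10.9607


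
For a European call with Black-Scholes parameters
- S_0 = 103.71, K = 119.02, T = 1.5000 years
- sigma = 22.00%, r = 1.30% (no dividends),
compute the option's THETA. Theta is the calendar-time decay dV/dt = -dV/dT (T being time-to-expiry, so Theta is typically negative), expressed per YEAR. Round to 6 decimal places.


Answer: Theta = -3.978000

Derivation:
d1 = -0.3039334430; d2 = -0.5733773147
phi(d1) = 0.3809350838; exp(-qT) = 1.0000000000; exp(-rT) = 0.9806888952
Theta = -S*exp(-qT)*phi(d1)*sigma/(2*sqrt(T)) - r*K*exp(-rT)*N(d2) + q*S*exp(-qT)*N(d1)
N(d1) = 0.3805892992; N(d2) = 0.2831946234; sqrt(T) = 1.2247448714
Term 1 = -103.7100 * 1.0000000000 * 0.3809350838 * 0.2200 / (2 * 1.2247448714) = -3.5482863664
Term 2 = -0.0130 * 119.0200 * 0.9806888952 * 0.2831946234 = -0.4297140559
Term 3 = 0 (no dividend yield, q = 0)
Theta = -3.5482863664 + (-0.4297140559) + (0.0000000000) = -3.978000


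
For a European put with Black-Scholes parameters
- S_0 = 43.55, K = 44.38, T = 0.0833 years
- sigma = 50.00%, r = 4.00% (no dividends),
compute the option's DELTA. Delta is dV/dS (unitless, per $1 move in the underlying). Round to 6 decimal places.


d1 = -0.0355814606; d2 = -0.1798901574
phi(d1) = 0.3986898218; exp(-qT) = 1.0000000000; exp(-rT) = 0.9966735450
N(-d1) = 0.5141919544
Delta = -exp(-qT) * N(-d1) = -1.0000000000 * 0.5141919544 = -0.514192

Answer: Delta = -0.514192


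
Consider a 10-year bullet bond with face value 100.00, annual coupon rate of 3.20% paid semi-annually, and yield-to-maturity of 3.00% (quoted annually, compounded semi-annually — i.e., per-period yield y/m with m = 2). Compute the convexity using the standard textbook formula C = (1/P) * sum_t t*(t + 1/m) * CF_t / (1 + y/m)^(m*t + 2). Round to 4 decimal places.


Coupon per period c = face * coupon_rate / m = 1.600000
Periods per year m = 2; per-period yield y/m = 0.015000
Number of cashflows N = 20
Cashflows (t years, CF_t, discount factor 1/(1+y/m)^(m*t), PV):
  t = 0.5000: CF_t = 1.600000, DF = 0.985222, PV = 1.576355
  t = 1.0000: CF_t = 1.600000, DF = 0.970662, PV = 1.553059
  t = 1.5000: CF_t = 1.600000, DF = 0.956317, PV = 1.530107
  t = 2.0000: CF_t = 1.600000, DF = 0.942184, PV = 1.507495
  t = 2.5000: CF_t = 1.600000, DF = 0.928260, PV = 1.485217
  t = 3.0000: CF_t = 1.600000, DF = 0.914542, PV = 1.463268
  t = 3.5000: CF_t = 1.600000, DF = 0.901027, PV = 1.441643
  t = 4.0000: CF_t = 1.600000, DF = 0.887711, PV = 1.420338
  t = 4.5000: CF_t = 1.600000, DF = 0.874592, PV = 1.399348
  t = 5.0000: CF_t = 1.600000, DF = 0.861667, PV = 1.378668
  t = 5.5000: CF_t = 1.600000, DF = 0.848933, PV = 1.358293
  t = 6.0000: CF_t = 1.600000, DF = 0.836387, PV = 1.338220
  t = 6.5000: CF_t = 1.600000, DF = 0.824027, PV = 1.318443
  t = 7.0000: CF_t = 1.600000, DF = 0.811849, PV = 1.298959
  t = 7.5000: CF_t = 1.600000, DF = 0.799852, PV = 1.279762
  t = 8.0000: CF_t = 1.600000, DF = 0.788031, PV = 1.260850
  t = 8.5000: CF_t = 1.600000, DF = 0.776385, PV = 1.242216
  t = 9.0000: CF_t = 1.600000, DF = 0.764912, PV = 1.223859
  t = 9.5000: CF_t = 1.600000, DF = 0.753607, PV = 1.205772
  t = 10.0000: CF_t = 101.600000, DF = 0.742470, PV = 75.434994
Price P = sum_t PV_t = 101.716864
Convexity numerator sum_t t*(t + 1/m) * CF_t / (1+y/m)^(m*t + 2):
  t = 0.5000: term = 0.765054
  t = 1.0000: term = 2.261242
  t = 1.5000: term = 4.455650
  t = 2.0000: term = 7.316338
  t = 2.5000: term = 10.812321
  t = 3.0000: term = 14.913547
  t = 3.5000: term = 19.590866
  t = 4.0000: term = 24.816016
  t = 4.5000: term = 30.561596
  t = 5.0000: term = 36.801047
  t = 5.5000: term = 43.508626
  t = 6.0000: term = 50.659395
  t = 6.5000: term = 58.229190
  t = 7.0000: term = 66.194607
  t = 7.5000: term = 74.532985
  t = 8.0000: term = 83.222381
  t = 8.5000: term = 92.241555
  t = 9.0000: term = 101.569953
  t = 9.5000: term = 111.187688
  t = 10.0000: term = 7688.295685
Convexity = (1/P) * sum = 8521.935741 / 101.716864 = 83.780953

Answer: Convexity = 83.7810


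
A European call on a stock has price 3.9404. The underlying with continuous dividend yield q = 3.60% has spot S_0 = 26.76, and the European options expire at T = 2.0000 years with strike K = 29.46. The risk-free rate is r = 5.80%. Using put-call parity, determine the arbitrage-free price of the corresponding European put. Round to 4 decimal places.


Answer: Put price = 5.2728

Derivation:
Put-call parity: C - P = S_0 * exp(-qT) - K * exp(-rT).
S_0 * exp(-qT) = 26.7600 * 0.93053090 = 24.90100677
K * exp(-rT) = 29.4600 * 0.89047522 = 26.23340008
P = C - S*exp(-qT) + K*exp(-rT)
P = 3.9404 - 24.90100677 + 26.23340008 = 5.2728


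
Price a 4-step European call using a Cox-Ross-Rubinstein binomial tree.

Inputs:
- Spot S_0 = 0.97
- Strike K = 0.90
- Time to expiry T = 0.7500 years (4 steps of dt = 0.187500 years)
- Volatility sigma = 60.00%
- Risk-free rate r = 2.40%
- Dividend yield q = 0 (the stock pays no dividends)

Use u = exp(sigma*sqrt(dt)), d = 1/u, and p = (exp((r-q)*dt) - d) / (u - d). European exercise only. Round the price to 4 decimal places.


Answer: Price = V(0,0) = 0.2352

Derivation:
dt = T/N = 0.187500
u = exp(sigma*sqrt(dt)) = 1.296681; d = 1/u = 0.771200
p = (exp((r-q)*dt) - d) / (u - d) = 0.443994
Discount per step: exp(-r*dt) = 0.995510
Stock lattice S(k, i) with i counting down-moves:
  k=0: S(0,0) = 0.9700
  k=1: S(1,0) = 1.2578; S(1,1) = 0.7481
  k=2: S(2,0) = 1.6309; S(2,1) = 0.9700; S(2,2) = 0.5769
  k=3: S(3,0) = 2.1148; S(3,1) = 1.2578; S(3,2) = 0.7481; S(3,3) = 0.4449
  k=4: S(4,0) = 2.7422; S(4,1) = 1.6309; S(4,2) = 0.9700; S(4,3) = 0.5769; S(4,4) = 0.3431
Terminal payoffs V(N, i) = max(S_T - K, 0):
  V(4,0) = 1.842230; V(4,1) = 0.730939; V(4,2) = 0.070000; V(4,3) = 0.000000; V(4,4) = 0.000000
Backward induction: V(k, i) = exp(-r*dt) * [p * V(k+1, i) + (1-p) * V(k+1, i+1)].
  V(3,0) = exp(-r*dt) * [p*1.842230 + (1-p)*0.730939] = 1.218848
  V(3,1) = exp(-r*dt) * [p*0.730939 + (1-p)*0.070000] = 0.361821
  V(3,2) = exp(-r*dt) * [p*0.070000 + (1-p)*0.000000] = 0.030940
  V(3,3) = exp(-r*dt) * [p*0.000000 + (1-p)*0.000000] = 0.000000
  V(2,0) = exp(-r*dt) * [p*1.218848 + (1-p)*0.361821] = 0.739003
  V(2,1) = exp(-r*dt) * [p*0.361821 + (1-p)*0.030940] = 0.177051
  V(2,2) = exp(-r*dt) * [p*0.030940 + (1-p)*0.000000] = 0.013676
  V(1,0) = exp(-r*dt) * [p*0.739003 + (1-p)*0.177051] = 0.424639
  V(1,1) = exp(-r*dt) * [p*0.177051 + (1-p)*0.013676] = 0.085826
  V(0,0) = exp(-r*dt) * [p*0.424639 + (1-p)*0.085826] = 0.235196


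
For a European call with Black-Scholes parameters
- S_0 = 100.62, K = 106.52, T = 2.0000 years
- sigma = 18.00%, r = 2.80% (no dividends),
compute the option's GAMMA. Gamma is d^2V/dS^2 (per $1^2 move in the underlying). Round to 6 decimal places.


d1 = 0.1234226764; d2 = -0.1311357648
phi(d1) = 0.3959152476; exp(-qT) = 1.0000000000; exp(-rT) = 0.9455391359
Gamma = exp(-qT) * phi(d1) / (S * sigma * sqrt(T)) = 1.0000000000 * 0.3959152476 / (100.6200 * 0.1800 * 1.4142135624) = 0.015457

Answer: Gamma = 0.015457


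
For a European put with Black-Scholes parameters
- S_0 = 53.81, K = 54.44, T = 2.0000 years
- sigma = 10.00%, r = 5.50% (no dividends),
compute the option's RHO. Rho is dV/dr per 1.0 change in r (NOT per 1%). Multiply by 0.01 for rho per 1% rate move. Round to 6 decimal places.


Answer: Rho = -25.950192

Derivation:
d1 = 0.7662219385; d2 = 0.6248005822
phi(d1) = 0.2974567143; exp(-qT) = 1.0000000000; exp(-rT) = 0.8958341353
N(-d2) = 0.2660509743
Rho = -K*T*exp(-rT)*N(-d2) = -54.4400 * 2.0000 * 0.8958341353 * 0.2660509743 = -25.950192


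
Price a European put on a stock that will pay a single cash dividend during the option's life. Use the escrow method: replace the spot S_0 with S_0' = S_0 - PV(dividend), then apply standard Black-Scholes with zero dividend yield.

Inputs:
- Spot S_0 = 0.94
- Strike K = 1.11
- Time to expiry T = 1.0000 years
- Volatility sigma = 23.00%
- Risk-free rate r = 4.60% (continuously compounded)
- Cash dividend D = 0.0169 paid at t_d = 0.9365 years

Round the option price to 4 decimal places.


PV(D) = D * exp(-r * t_d) = 0.0169 * 0.95783572 = 0.01618742
S_0' = S_0 - PV(D) = 0.9400 - 0.01618742 = 0.92381258
d1 = (ln(S_0'/K) + (r + sigma^2/2)*T) / (sigma*sqrt(T)) = -0.48328732
d2 = d1 - sigma*sqrt(T) = -0.71328732
exp(-rT) = 0.95504196
N(-d1) = 0.68555413; N(-d2) = 0.76216601
P = K * exp(-rT) * N(-d2) - S_0' * N(-d1) = 1.1100 * 0.95504196 * 0.76216601 - 0.92381258 * 0.68555413 = 0.1746

Answer: Price = 0.1746


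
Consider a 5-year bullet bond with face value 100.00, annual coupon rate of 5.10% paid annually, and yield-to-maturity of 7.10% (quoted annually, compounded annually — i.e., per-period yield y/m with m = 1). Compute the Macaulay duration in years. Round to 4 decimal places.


Answer: Macaulay duration = 4.5147 years

Derivation:
Coupon per period c = face * coupon_rate / m = 5.100000
Periods per year m = 1; per-period yield y/m = 0.071000
Number of cashflows N = 5
Cashflows (t years, CF_t, discount factor 1/(1+y/m)^(m*t), PV):
  t = 1.0000: CF_t = 5.100000, DF = 0.933707, PV = 4.761905
  t = 2.0000: CF_t = 5.100000, DF = 0.871808, PV = 4.446223
  t = 3.0000: CF_t = 5.100000, DF = 0.814013, PV = 4.151469
  t = 4.0000: CF_t = 5.100000, DF = 0.760050, PV = 3.876255
  t = 5.0000: CF_t = 105.100000, DF = 0.709664, PV = 74.585664
Price P = sum_t PV_t = 91.821515
Macaulay numerator sum_t t * PV_t:
  t * PV_t at t = 1.0000: 4.761905
  t * PV_t at t = 2.0000: 8.892446
  t * PV_t at t = 3.0000: 12.454406
  t * PV_t at t = 4.0000: 15.505018
  t * PV_t at t = 5.0000: 372.928321
Macaulay duration D = (sum_t t * PV_t) / P = 414.542096 / 91.821515 = 4.514651


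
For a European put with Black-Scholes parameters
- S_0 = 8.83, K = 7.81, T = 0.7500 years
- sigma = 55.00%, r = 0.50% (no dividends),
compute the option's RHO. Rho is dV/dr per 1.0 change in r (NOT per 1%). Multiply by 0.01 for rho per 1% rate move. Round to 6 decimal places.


Answer: Rho = -2.853951

Derivation:
d1 = 0.5037382164; d2 = 0.0274242444
phi(d1) = 0.3514054378; exp(-qT) = 1.0000000000; exp(-rT) = 0.9962570225
N(-d2) = 0.4890606807
Rho = -K*T*exp(-rT)*N(-d2) = -7.8100 * 0.7500 * 0.9962570225 * 0.4890606807 = -2.853951


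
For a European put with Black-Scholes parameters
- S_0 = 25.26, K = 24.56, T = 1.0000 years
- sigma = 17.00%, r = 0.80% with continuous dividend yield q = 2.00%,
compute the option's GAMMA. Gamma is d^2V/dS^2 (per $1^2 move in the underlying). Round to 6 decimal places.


Answer: Gamma = 0.089604

Derivation:
d1 = 0.1797236097; d2 = 0.0097236097
phi(d1) = 0.3925509972; exp(-qT) = 0.9801986733; exp(-rT) = 0.9920319148
Gamma = exp(-qT) * phi(d1) / (S * sigma * sqrt(T)) = 0.9801986733 * 0.3925509972 / (25.2600 * 0.1700 * 1.0000000000) = 0.089604


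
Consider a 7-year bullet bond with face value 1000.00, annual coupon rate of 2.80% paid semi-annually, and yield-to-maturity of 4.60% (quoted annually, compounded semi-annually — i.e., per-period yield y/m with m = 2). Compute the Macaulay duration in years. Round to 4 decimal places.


Coupon per period c = face * coupon_rate / m = 14.000000
Periods per year m = 2; per-period yield y/m = 0.023000
Number of cashflows N = 14
Cashflows (t years, CF_t, discount factor 1/(1+y/m)^(m*t), PV):
  t = 0.5000: CF_t = 14.000000, DF = 0.977517, PV = 13.685239
  t = 1.0000: CF_t = 14.000000, DF = 0.955540, PV = 13.377556
  t = 1.5000: CF_t = 14.000000, DF = 0.934056, PV = 13.076790
  t = 2.0000: CF_t = 14.000000, DF = 0.913056, PV = 12.782785
  t = 2.5000: CF_t = 14.000000, DF = 0.892528, PV = 12.495391
  t = 3.0000: CF_t = 14.000000, DF = 0.872461, PV = 12.214459
  t = 3.5000: CF_t = 14.000000, DF = 0.852846, PV = 11.939843
  t = 4.0000: CF_t = 14.000000, DF = 0.833671, PV = 11.671400
  t = 4.5000: CF_t = 14.000000, DF = 0.814928, PV = 11.408993
  t = 5.0000: CF_t = 14.000000, DF = 0.796606, PV = 11.152486
  t = 5.5000: CF_t = 14.000000, DF = 0.778696, PV = 10.901746
  t = 6.0000: CF_t = 14.000000, DF = 0.761189, PV = 10.656643
  t = 6.5000: CF_t = 14.000000, DF = 0.744075, PV = 10.417051
  t = 7.0000: CF_t = 1014.000000, DF = 0.727346, PV = 737.528968
Price P = sum_t PV_t = 893.309352
Macaulay numerator sum_t t * PV_t:
  t * PV_t at t = 0.5000: 6.842620
  t * PV_t at t = 1.0000: 13.377556
  t * PV_t at t = 1.5000: 19.615184
  t * PV_t at t = 2.0000: 25.565571
  t * PV_t at t = 2.5000: 31.238479
  t * PV_t at t = 3.0000: 36.643377
  t * PV_t at t = 3.5000: 41.789449
  t * PV_t at t = 4.0000: 46.685601
  t * PV_t at t = 4.5000: 51.340471
  t * PV_t at t = 5.0000: 55.762432
  t * PV_t at t = 5.5000: 59.959604
  t * PV_t at t = 6.0000: 63.939860
  t * PV_t at t = 6.5000: 67.710833
  t * PV_t at t = 7.0000: 5162.702779
Macaulay duration D = (sum_t t * PV_t) / P = 5683.173814 / 893.309352 = 6.361933

Answer: Macaulay duration = 6.3619 years


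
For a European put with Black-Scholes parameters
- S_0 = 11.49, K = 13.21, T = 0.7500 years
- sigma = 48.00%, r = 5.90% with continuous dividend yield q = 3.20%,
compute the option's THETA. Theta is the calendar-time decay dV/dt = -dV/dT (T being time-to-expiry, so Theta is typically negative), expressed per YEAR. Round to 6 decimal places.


d1 = -0.0790176654; d2 = -0.4947098592
phi(d1) = 0.3976987663; exp(-qT) = 0.9762857098; exp(-rT) = 0.9567147489
Theta = -S*exp(-qT)*phi(d1)*sigma/(2*sqrt(T)) + r*K*exp(-rT)*N(-d2) - q*S*exp(-qT)*N(-d1)
N(-d1) = 0.5314907140; N(-d2) = 0.6895975295; sqrt(T) = 0.8660254038
Term 1 = -11.4900 * 0.9762857098 * 0.3976987663 * 0.4800 / (2 * 0.8660254038) = -1.2363226190
Term 2 = 0.0590 * 13.2100 * 0.9567147489 * 0.6895975295 = 0.5142010929
Term 3 = -0.0320 * 11.4900 * 0.9762857098 * 0.5314907140 = -0.1907842946
Theta = -1.2363226190 + (0.5142010929) + (-0.1907842946) = -0.912906

Answer: Theta = -0.912906


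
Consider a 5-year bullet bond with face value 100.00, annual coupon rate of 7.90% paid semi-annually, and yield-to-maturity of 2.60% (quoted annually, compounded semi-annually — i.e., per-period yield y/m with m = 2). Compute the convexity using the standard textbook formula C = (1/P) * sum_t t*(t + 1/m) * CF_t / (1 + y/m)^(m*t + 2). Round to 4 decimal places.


Answer: Convexity = 21.9598

Derivation:
Coupon per period c = face * coupon_rate / m = 3.950000
Periods per year m = 2; per-period yield y/m = 0.013000
Number of cashflows N = 10
Cashflows (t years, CF_t, discount factor 1/(1+y/m)^(m*t), PV):
  t = 0.5000: CF_t = 3.950000, DF = 0.987167, PV = 3.899309
  t = 1.0000: CF_t = 3.950000, DF = 0.974498, PV = 3.849268
  t = 1.5000: CF_t = 3.950000, DF = 0.961992, PV = 3.799870
  t = 2.0000: CF_t = 3.950000, DF = 0.949647, PV = 3.751106
  t = 2.5000: CF_t = 3.950000, DF = 0.937460, PV = 3.702967
  t = 3.0000: CF_t = 3.950000, DF = 0.925429, PV = 3.655446
  t = 3.5000: CF_t = 3.950000, DF = 0.913553, PV = 3.608535
  t = 4.0000: CF_t = 3.950000, DF = 0.901829, PV = 3.562227
  t = 4.5000: CF_t = 3.950000, DF = 0.890256, PV = 3.516512
  t = 5.0000: CF_t = 103.950000, DF = 0.878831, PV = 91.354520
Price P = sum_t PV_t = 124.699761
Convexity numerator sum_t t*(t + 1/m) * CF_t / (1+y/m)^(m*t + 2):
  t = 0.5000: term = 1.899935
  t = 1.0000: term = 5.626659
  t = 1.5000: term = 11.108902
  t = 2.0000: term = 18.277232
  t = 2.5000: term = 27.064016
  t = 3.0000: term = 37.403378
  t = 3.5000: term = 49.231166
  t = 4.0000: term = 62.484910
  t = 4.5000: term = 77.103788
  t = 5.0000: term = 2448.182804
Convexity = (1/P) * sum = 2738.382790 / 124.699761 = 21.959808


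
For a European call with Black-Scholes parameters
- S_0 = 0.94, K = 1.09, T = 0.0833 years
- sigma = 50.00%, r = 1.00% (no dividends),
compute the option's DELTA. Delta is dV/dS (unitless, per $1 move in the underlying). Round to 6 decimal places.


d1 = -0.9480204790; d2 = -1.0923291759
phi(d1) = 0.2545367768; exp(-qT) = 1.0000000000; exp(-rT) = 0.9991673468
N(d1) = 0.1715595144
Delta = exp(-qT) * N(d1) = 1.0000000000 * 0.1715595144 = 0.171560

Answer: Delta = 0.171560


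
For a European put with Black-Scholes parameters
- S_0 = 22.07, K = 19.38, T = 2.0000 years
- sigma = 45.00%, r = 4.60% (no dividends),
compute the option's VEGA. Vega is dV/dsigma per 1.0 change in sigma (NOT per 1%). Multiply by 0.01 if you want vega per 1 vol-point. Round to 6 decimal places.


d1 = 0.6670022204; d2 = 0.0306061173
phi(d1) = 0.3193765342; exp(-qT) = 1.0000000000; exp(-rT) = 0.9121051495
Vega = S * exp(-qT) * phi(d1) * sqrt(T) = 22.0700 * 1.0000000000 * 0.3193765342 * 1.4142135624 = 9.968282

Answer: Vega = 9.968282


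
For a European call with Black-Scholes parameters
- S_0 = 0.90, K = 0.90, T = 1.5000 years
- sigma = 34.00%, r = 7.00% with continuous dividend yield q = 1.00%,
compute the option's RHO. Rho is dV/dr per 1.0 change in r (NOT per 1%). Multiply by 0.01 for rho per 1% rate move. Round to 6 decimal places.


d1 = 0.4243380760; d2 = 0.0079248198
phi(d1) = 0.3645943422; exp(-qT) = 0.9851119396; exp(-rT) = 0.9003245226
N(d2) = 0.5031615126
Rho = K*T*exp(-rT)*N(d2) = 0.9000 * 1.5000 * 0.9003245226 * 0.5031615126 = 0.611562

Answer: Rho = 0.611562


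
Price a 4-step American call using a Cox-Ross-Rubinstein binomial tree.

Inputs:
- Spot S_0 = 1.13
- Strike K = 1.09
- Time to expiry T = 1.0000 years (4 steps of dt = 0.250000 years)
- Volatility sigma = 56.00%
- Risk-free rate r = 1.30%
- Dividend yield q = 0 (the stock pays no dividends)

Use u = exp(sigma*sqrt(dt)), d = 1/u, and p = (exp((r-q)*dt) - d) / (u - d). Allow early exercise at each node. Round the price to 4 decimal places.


dt = T/N = 0.250000
u = exp(sigma*sqrt(dt)) = 1.323130; d = 1/u = 0.755784
p = (exp((r-q)*dt) - d) / (u - d) = 0.436192
Discount per step: exp(-r*dt) = 0.996755
Stock lattice S(k, i) with i counting down-moves:
  k=0: S(0,0) = 1.1300
  k=1: S(1,0) = 1.4951; S(1,1) = 0.8540
  k=2: S(2,0) = 1.9783; S(2,1) = 1.1300; S(2,2) = 0.6455
  k=3: S(3,0) = 2.6175; S(3,1) = 1.4951; S(3,2) = 0.8540; S(3,3) = 0.4878
  k=4: S(4,0) = 3.4633; S(4,1) = 1.9783; S(4,2) = 1.1300; S(4,3) = 0.6455; S(4,4) = 0.3687
Terminal payoffs V(N, i) = max(S_T - K, 0):
  V(4,0) = 2.373285; V(4,1) = 0.888260; V(4,2) = 0.040000; V(4,3) = 0.000000; V(4,4) = 0.000000
Backward induction: V(k, i) = exp(-r*dt) * [p * V(k+1, i) + (1-p) * V(k+1, i+1)]; then take max(V_cont, immediate exercise) for American.
  V(3,0) = exp(-r*dt) * [p*2.373285 + (1-p)*0.888260] = 1.531031; exercise = 1.527495; V(3,0) = max -> 1.531031
  V(3,1) = exp(-r*dt) * [p*0.888260 + (1-p)*0.040000] = 0.408673; exercise = 0.405137; V(3,1) = max -> 0.408673
  V(3,2) = exp(-r*dt) * [p*0.040000 + (1-p)*0.000000] = 0.017391; exercise = 0.000000; V(3,2) = max -> 0.017391
  V(3,3) = exp(-r*dt) * [p*0.000000 + (1-p)*0.000000] = 0.000000; exercise = 0.000000; V(3,3) = max -> 0.000000
  V(2,0) = exp(-r*dt) * [p*1.531031 + (1-p)*0.408673] = 0.895322; exercise = 0.888260; V(2,0) = max -> 0.895322
  V(2,1) = exp(-r*dt) * [p*0.408673 + (1-p)*0.017391] = 0.187455; exercise = 0.040000; V(2,1) = max -> 0.187455
  V(2,2) = exp(-r*dt) * [p*0.017391 + (1-p)*0.000000] = 0.007561; exercise = 0.000000; V(2,2) = max -> 0.007561
  V(1,0) = exp(-r*dt) * [p*0.895322 + (1-p)*0.187455] = 0.494610; exercise = 0.405137; V(1,0) = max -> 0.494610
  V(1,1) = exp(-r*dt) * [p*0.187455 + (1-p)*0.007561] = 0.085750; exercise = 0.000000; V(1,1) = max -> 0.085750
  V(0,0) = exp(-r*dt) * [p*0.494610 + (1-p)*0.085750] = 0.263235; exercise = 0.040000; V(0,0) = max -> 0.263235

Answer: Price = V(0,0) = 0.2632


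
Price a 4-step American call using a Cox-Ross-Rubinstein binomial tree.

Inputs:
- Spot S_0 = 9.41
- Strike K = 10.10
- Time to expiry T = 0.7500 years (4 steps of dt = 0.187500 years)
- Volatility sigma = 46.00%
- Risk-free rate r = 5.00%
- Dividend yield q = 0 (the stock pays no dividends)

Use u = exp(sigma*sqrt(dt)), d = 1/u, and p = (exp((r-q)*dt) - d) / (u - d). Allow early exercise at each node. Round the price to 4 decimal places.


Answer: Price = V(0,0) = 1.3677

Derivation:
dt = T/N = 0.187500
u = exp(sigma*sqrt(dt)) = 1.220409; d = 1/u = 0.819398
p = (exp((r-q)*dt) - d) / (u - d) = 0.473856
Discount per step: exp(-r*dt) = 0.990669
Stock lattice S(k, i) with i counting down-moves:
  k=0: S(0,0) = 9.4100
  k=1: S(1,0) = 11.4840; S(1,1) = 7.7105
  k=2: S(2,0) = 14.0152; S(2,1) = 9.4100; S(2,2) = 6.3180
  k=3: S(3,0) = 17.1043; S(3,1) = 11.4840; S(3,2) = 7.7105; S(3,3) = 5.1769
  k=4: S(4,0) = 20.8742; S(4,1) = 14.0152; S(4,2) = 9.4100; S(4,3) = 6.3180; S(4,4) = 4.2420
Terminal payoffs V(N, i) = max(S_T - K, 0):
  V(4,0) = 10.774250; V(4,1) = 3.915231; V(4,2) = 0.000000; V(4,3) = 0.000000; V(4,4) = 0.000000
Backward induction: V(k, i) = exp(-r*dt) * [p * V(k+1, i) + (1-p) * V(k+1, i+1)]; then take max(V_cont, immediate exercise) for American.
  V(3,0) = exp(-r*dt) * [p*10.774250 + (1-p)*3.915231] = 7.098555; exercise = 7.004310; V(3,0) = max -> 7.098555
  V(3,1) = exp(-r*dt) * [p*3.915231 + (1-p)*0.000000] = 1.837943; exercise = 1.384046; V(3,1) = max -> 1.837943
  V(3,2) = exp(-r*dt) * [p*0.000000 + (1-p)*0.000000] = 0.000000; exercise = 0.000000; V(3,2) = max -> 0.000000
  V(3,3) = exp(-r*dt) * [p*0.000000 + (1-p)*0.000000] = 0.000000; exercise = 0.000000; V(3,3) = max -> 0.000000
  V(2,0) = exp(-r*dt) * [p*7.098555 + (1-p)*1.837943] = 4.290304; exercise = 3.915231; V(2,0) = max -> 4.290304
  V(2,1) = exp(-r*dt) * [p*1.837943 + (1-p)*0.000000] = 0.862793; exercise = 0.000000; V(2,1) = max -> 0.862793
  V(2,2) = exp(-r*dt) * [p*0.000000 + (1-p)*0.000000] = 0.000000; exercise = 0.000000; V(2,2) = max -> 0.000000
  V(1,0) = exp(-r*dt) * [p*4.290304 + (1-p)*0.862793] = 2.463733; exercise = 1.384046; V(1,0) = max -> 2.463733
  V(1,1) = exp(-r*dt) * [p*0.862793 + (1-p)*0.000000] = 0.405025; exercise = 0.000000; V(1,1) = max -> 0.405025
  V(0,0) = exp(-r*dt) * [p*2.463733 + (1-p)*0.405025] = 1.367674; exercise = 0.000000; V(0,0) = max -> 1.367674


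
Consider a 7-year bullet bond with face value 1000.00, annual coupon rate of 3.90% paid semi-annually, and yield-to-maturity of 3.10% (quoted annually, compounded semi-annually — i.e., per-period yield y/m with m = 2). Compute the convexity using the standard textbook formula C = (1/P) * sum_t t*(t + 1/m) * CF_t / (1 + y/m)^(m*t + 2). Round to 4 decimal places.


Answer: Convexity = 43.3708

Derivation:
Coupon per period c = face * coupon_rate / m = 19.500000
Periods per year m = 2; per-period yield y/m = 0.015500
Number of cashflows N = 14
Cashflows (t years, CF_t, discount factor 1/(1+y/m)^(m*t), PV):
  t = 0.5000: CF_t = 19.500000, DF = 0.984737, PV = 19.202363
  t = 1.0000: CF_t = 19.500000, DF = 0.969706, PV = 18.909270
  t = 1.5000: CF_t = 19.500000, DF = 0.954905, PV = 18.620650
  t = 2.0000: CF_t = 19.500000, DF = 0.940330, PV = 18.336435
  t = 2.5000: CF_t = 19.500000, DF = 0.925977, PV = 18.056558
  t = 3.0000: CF_t = 19.500000, DF = 0.911844, PV = 17.780953
  t = 3.5000: CF_t = 19.500000, DF = 0.897926, PV = 17.509555
  t = 4.0000: CF_t = 19.500000, DF = 0.884220, PV = 17.242300
  t = 4.5000: CF_t = 19.500000, DF = 0.870724, PV = 16.979123
  t = 5.0000: CF_t = 19.500000, DF = 0.857434, PV = 16.719964
  t = 5.5000: CF_t = 19.500000, DF = 0.844347, PV = 16.464760
  t = 6.0000: CF_t = 19.500000, DF = 0.831459, PV = 16.213452
  t = 6.5000: CF_t = 19.500000, DF = 0.818768, PV = 15.965979
  t = 7.0000: CF_t = 1019.500000, DF = 0.806271, PV = 821.993232
Price P = sum_t PV_t = 1049.994594
Convexity numerator sum_t t*(t + 1/m) * CF_t / (1+y/m)^(m*t + 2):
  t = 0.5000: term = 9.310325
  t = 1.0000: term = 27.504652
  t = 1.5000: term = 54.169675
  t = 2.0000: term = 88.904767
  t = 2.5000: term = 131.321665
  t = 3.0000: term = 181.044147
  t = 3.5000: term = 237.707726
  t = 4.0000: term = 300.959349
  t = 4.5000: term = 370.457101
  t = 5.0000: term = 445.869918
  t = 5.5000: term = 526.877303
  t = 6.0000: term = 613.169056
  t = 6.5000: term = 704.445002
  t = 7.0000: term = 41847.323823
Convexity = (1/P) * sum = 45539.064510 / 1049.994594 = 43.370761


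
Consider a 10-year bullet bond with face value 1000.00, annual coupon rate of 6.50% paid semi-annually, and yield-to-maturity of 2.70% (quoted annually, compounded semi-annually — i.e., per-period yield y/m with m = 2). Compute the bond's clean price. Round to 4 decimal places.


Coupon per period c = face * coupon_rate / m = 32.500000
Periods per year m = 2; per-period yield y/m = 0.013500
Number of cashflows N = 20
Cashflows (t years, CF_t, discount factor 1/(1+y/m)^(m*t), PV):
  t = 0.5000: CF_t = 32.500000, DF = 0.986680, PV = 32.067094
  t = 1.0000: CF_t = 32.500000, DF = 0.973537, PV = 31.639955
  t = 1.5000: CF_t = 32.500000, DF = 0.960569, PV = 31.218505
  t = 2.0000: CF_t = 32.500000, DF = 0.947774, PV = 30.802669
  t = 2.5000: CF_t = 32.500000, DF = 0.935150, PV = 30.392372
  t = 3.0000: CF_t = 32.500000, DF = 0.922694, PV = 29.987540
  t = 3.5000: CF_t = 32.500000, DF = 0.910403, PV = 29.588101
  t = 4.0000: CF_t = 32.500000, DF = 0.898276, PV = 29.193982
  t = 4.5000: CF_t = 32.500000, DF = 0.886311, PV = 28.805113
  t = 5.0000: CF_t = 32.500000, DF = 0.874505, PV = 28.421424
  t = 5.5000: CF_t = 32.500000, DF = 0.862857, PV = 28.042845
  t = 6.0000: CF_t = 32.500000, DF = 0.851363, PV = 27.669310
  t = 6.5000: CF_t = 32.500000, DF = 0.840023, PV = 27.300750
  t = 7.0000: CF_t = 32.500000, DF = 0.828834, PV = 26.937099
  t = 7.5000: CF_t = 32.500000, DF = 0.817794, PV = 26.578292
  t = 8.0000: CF_t = 32.500000, DF = 0.806900, PV = 26.224264
  t = 8.5000: CF_t = 32.500000, DF = 0.796152, PV = 25.874952
  t = 9.0000: CF_t = 32.500000, DF = 0.785547, PV = 25.530293
  t = 9.5000: CF_t = 32.500000, DF = 0.775084, PV = 25.190225
  t = 10.0000: CF_t = 1032.500000, DF = 0.764760, PV = 789.614291
Price P = sum_t PV_t = 1331.079076

Answer: Price = 1331.0791


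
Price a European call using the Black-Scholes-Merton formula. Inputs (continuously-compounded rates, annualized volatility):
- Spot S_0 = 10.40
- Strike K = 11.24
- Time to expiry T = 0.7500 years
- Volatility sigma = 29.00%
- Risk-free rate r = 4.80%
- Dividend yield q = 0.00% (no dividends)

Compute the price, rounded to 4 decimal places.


d1 = (ln(S/K) + (r - q + 0.5*sigma^2) * T) / (sigma * sqrt(T)) = -0.04035694
d2 = d1 - sigma * sqrt(T) = -0.29150430
exp(-rT) = 0.96464029; exp(-qT) = 1.00000000
C = S_0 * exp(-qT) * N(d1) - K * exp(-rT) * N(d2)
N(d1) = 0.48390428; N(d2) = 0.38533283
C = 10.4000 * 1.00000000 * 0.48390428 - 11.2400 * 0.96464029 * 0.38533283 = 0.8546

Answer: Price = 0.8546


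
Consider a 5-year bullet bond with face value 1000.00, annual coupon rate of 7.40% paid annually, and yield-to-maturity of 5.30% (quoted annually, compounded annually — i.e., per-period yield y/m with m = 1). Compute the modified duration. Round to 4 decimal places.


Answer: Modified duration = 4.1662

Derivation:
Coupon per period c = face * coupon_rate / m = 74.000000
Periods per year m = 1; per-period yield y/m = 0.053000
Number of cashflows N = 5
Cashflows (t years, CF_t, discount factor 1/(1+y/m)^(m*t), PV):
  t = 1.0000: CF_t = 74.000000, DF = 0.949668, PV = 70.275404
  t = 2.0000: CF_t = 74.000000, DF = 0.901869, PV = 66.738275
  t = 3.0000: CF_t = 74.000000, DF = 0.856475, PV = 63.379179
  t = 4.0000: CF_t = 74.000000, DF = 0.813367, PV = 60.189153
  t = 5.0000: CF_t = 1074.000000, DF = 0.772428, PV = 829.587931
Price P = sum_t PV_t = 1090.169942
First compute Macaulay numerator sum_t t * PV_t:
  t * PV_t at t = 1.0000: 70.275404
  t * PV_t at t = 2.0000: 133.476550
  t * PV_t at t = 3.0000: 190.137536
  t * PV_t at t = 4.0000: 240.756614
  t * PV_t at t = 5.0000: 4147.939657
Macaulay duration D = 4782.585760 / 1090.169942 = 4.387009
Modified duration = D / (1 + y/m) = 4.387009 / (1 + 0.053000) = 4.166201


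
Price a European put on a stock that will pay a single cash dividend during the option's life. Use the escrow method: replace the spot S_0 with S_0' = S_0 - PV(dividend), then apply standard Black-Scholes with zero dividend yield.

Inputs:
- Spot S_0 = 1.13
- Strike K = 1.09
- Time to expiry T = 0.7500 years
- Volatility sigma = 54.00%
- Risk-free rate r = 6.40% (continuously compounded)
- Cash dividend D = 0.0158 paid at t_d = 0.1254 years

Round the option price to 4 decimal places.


PV(D) = D * exp(-r * t_d) = 0.0158 * 0.99200652 = 0.01567370
S_0' = S_0 - PV(D) = 1.1300 - 0.01567370 = 1.11432630
d1 = (ln(S_0'/K) + (r + sigma^2/2)*T) / (sigma*sqrt(T)) = 0.38366488
d2 = d1 - sigma*sqrt(T) = -0.08398884
exp(-rT) = 0.95313379
N(-d1) = 0.35061342; N(-d2) = 0.53346735
P = K * exp(-rT) * N(-d2) - S_0' * N(-d1) = 1.0900 * 0.95313379 * 0.53346735 - 1.11432630 * 0.35061342 = 0.1635

Answer: Price = 0.1635


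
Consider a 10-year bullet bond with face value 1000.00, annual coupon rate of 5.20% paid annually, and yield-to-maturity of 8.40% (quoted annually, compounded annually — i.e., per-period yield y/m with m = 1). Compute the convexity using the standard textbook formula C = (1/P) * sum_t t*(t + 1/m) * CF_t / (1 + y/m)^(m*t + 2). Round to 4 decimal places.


Coupon per period c = face * coupon_rate / m = 52.000000
Periods per year m = 1; per-period yield y/m = 0.084000
Number of cashflows N = 10
Cashflows (t years, CF_t, discount factor 1/(1+y/m)^(m*t), PV):
  t = 1.0000: CF_t = 52.000000, DF = 0.922509, PV = 47.970480
  t = 2.0000: CF_t = 52.000000, DF = 0.851023, PV = 44.253210
  t = 3.0000: CF_t = 52.000000, DF = 0.785077, PV = 40.823995
  t = 4.0000: CF_t = 52.000000, DF = 0.724241, PV = 37.660512
  t = 5.0000: CF_t = 52.000000, DF = 0.668119, PV = 34.742169
  t = 6.0000: CF_t = 52.000000, DF = 0.616346, PV = 32.049972
  t = 7.0000: CF_t = 52.000000, DF = 0.568585, PV = 29.566395
  t = 8.0000: CF_t = 52.000000, DF = 0.524524, PV = 27.275272
  t = 9.0000: CF_t = 52.000000, DF = 0.483879, PV = 25.161690
  t = 10.0000: CF_t = 1052.000000, DF = 0.446383, PV = 469.594409
Price P = sum_t PV_t = 789.098102
Convexity numerator sum_t t*(t + 1/m) * CF_t / (1+y/m)^(m*t + 2):
  t = 1.0000: term = 81.647989
  t = 2.0000: term = 225.963069
  t = 3.0000: term = 416.906032
  t = 4.0000: term = 640.999434
  t = 5.0000: term = 886.991837
  t = 6.0000: term = 1145.561413
  t = 7.0000: term = 1409.054628
  t = 8.0000: term = 1671.256149
  t = 9.0000: term = 1927.186518
  t = 10.0000: term = 43959.934691
Convexity = (1/P) * sum = 52365.501761 / 789.098102 = 66.361206

Answer: Convexity = 66.3612


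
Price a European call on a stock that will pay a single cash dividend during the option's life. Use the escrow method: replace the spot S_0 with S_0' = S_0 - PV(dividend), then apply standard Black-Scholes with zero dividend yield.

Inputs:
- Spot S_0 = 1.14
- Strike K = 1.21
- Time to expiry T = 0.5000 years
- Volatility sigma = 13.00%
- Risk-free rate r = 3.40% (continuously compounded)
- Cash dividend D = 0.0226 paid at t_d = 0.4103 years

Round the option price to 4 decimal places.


Answer: Price = 0.0157

Derivation:
PV(D) = D * exp(-r * t_d) = 0.0226 * 0.98614665 = 0.02228691
S_0' = S_0 - PV(D) = 1.1400 - 0.02228691 = 1.11771309
d1 = (ln(S_0'/K) + (r + sigma^2/2)*T) / (sigma*sqrt(T)) = -0.63216053
d2 = d1 - sigma*sqrt(T) = -0.72408441
exp(-rT) = 0.98314368
N(d1) = 0.26364099; N(d2) = 0.23450696
C = S_0' * N(d1) - K * exp(-rT) * N(d2) = 1.11771309 * 0.26364099 - 1.2100 * 0.98314368 * 0.23450696 = 0.0157


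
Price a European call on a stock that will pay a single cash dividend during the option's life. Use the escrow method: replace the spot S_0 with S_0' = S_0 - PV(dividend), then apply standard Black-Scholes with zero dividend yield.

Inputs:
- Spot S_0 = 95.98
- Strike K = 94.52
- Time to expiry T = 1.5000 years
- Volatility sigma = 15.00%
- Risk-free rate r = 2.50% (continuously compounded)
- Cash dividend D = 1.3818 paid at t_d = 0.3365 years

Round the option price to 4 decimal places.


Answer: Price = 8.7258

Derivation:
PV(D) = D * exp(-r * t_d) = 1.3818 * 0.99162279 = 1.37022437
S_0' = S_0 - PV(D) = 95.9800 - 1.37022437 = 94.60977563
d1 = (ln(S_0'/K) + (r + sigma^2/2)*T) / (sigma*sqrt(T)) = 0.30114764
d2 = d1 - sigma*sqrt(T) = 0.11743591
exp(-rT) = 0.96319442
N(d1) = 0.61834904; N(d2) = 0.54674269
C = S_0' * N(d1) - K * exp(-rT) * N(d2) = 94.60977563 * 0.61834904 - 94.5200 * 0.96319442 * 0.54674269 = 8.7258
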